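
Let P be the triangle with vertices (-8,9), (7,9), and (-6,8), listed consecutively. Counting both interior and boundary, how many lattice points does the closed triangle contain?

17

Using the shoelace formula, 2A = |[(-8)·9 − 7·9] + [7·8 − (-6)·9] + [(-6)·9 − (-8)·8]| = 15, so the area is 7.5.
Summing gcd(|Δx|,|Δy|) over the edges gives the boundary count: gcd(15,0) + gcd(13,1) + gcd(2,1) = 15+1+1 = 17.
Pick's theorem gives I = A − B/2 + 1 = 7.5 − 17/2 + 1 = 0, so the closed region contains I + B = 0 + 17 = 17 lattice points.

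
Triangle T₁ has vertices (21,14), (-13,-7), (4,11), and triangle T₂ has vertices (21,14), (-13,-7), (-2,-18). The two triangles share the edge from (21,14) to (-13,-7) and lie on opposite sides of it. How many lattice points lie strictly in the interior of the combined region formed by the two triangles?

424

The union is the simple quadrilateral with vertices (21,14), (4,11), (-13,-7), (-2,-18) in order.
Using the shoelace formula, 2A = |[21·11 − 4·14] + [4·(-7) − (-13)·11] + [(-13)·(-18) − (-2)·(-7)] + [(-2)·14 − 21·(-18)]| = 860, so the area is 430.
Along each edge there are gcd(|Δx|,|Δy|)+1 lattice points, so counting each shared vertex once the boundary has gcd(17,3) + gcd(17,18) + gcd(11,11) + gcd(23,32) = 1+1+11+1 = 14.
By Pick's theorem I = A − B/2 + 1 = 430 − 14/2 + 1 = 424.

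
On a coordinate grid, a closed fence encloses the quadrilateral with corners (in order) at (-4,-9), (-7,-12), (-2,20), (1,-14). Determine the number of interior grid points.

By the shoelace formula, twice the signed area is |[(-4)·(-12) − (-7)·(-9)] + [(-7)·20 − (-2)·(-12)] + [(-2)·(-14) − 1·20] + [1·(-9) − (-4)·(-14)]| = 236, so the area is 118.
Along each edge there are gcd(|Δx|,|Δy|)+1 lattice points, so counting each shared vertex once the boundary has gcd(3,3) + gcd(5,32) + gcd(3,34) + gcd(5,5) = 3+1+1+5 = 10.
By Pick's theorem A = I + B/2 − 1, so I = 118 − 10/2 + 1 = 114.

114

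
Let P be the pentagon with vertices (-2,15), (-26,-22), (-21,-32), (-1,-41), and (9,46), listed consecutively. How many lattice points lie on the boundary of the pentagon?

Along each edge there are gcd(|Δx|,|Δy|)+1 lattice points, so counting each shared vertex once the boundary has gcd(24,37) + gcd(5,10) + gcd(20,9) + gcd(10,87) + gcd(11,31) = 1+5+1+1+1 = 9.

9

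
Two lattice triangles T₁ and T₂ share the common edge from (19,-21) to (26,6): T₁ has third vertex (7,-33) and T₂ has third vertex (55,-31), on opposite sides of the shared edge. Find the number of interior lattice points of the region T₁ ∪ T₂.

634

The union is the simple quadrilateral with vertices (19,-21), (7,-33), (26,6), (55,-31) in order.
The shoelace formula gives twice the area as |[19·(-33) − 7·(-21)] + [7·6 − 26·(-33)] + [26·(-31) − 55·6] + [55·(-21) − 19·(-31)]| = 1282, so the area is 641.
The number of boundary lattice points is Σ gcd(|Δx|,|Δy|) = gcd(12,12) + gcd(19,39) + gcd(29,37) + gcd(36,10) = 12+1+1+2 = 16.
By Pick's theorem I = A − B/2 + 1 = 641 − 16/2 + 1 = 634.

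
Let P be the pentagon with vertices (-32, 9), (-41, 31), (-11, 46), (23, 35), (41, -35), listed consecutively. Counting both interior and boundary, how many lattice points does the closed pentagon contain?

By the shoelace formula, twice the signed area is |((-32)·31 − (-41)·9) + ((-41)·46 − (-11)·31) + ((-11)·35 − 23·46) + (23·(-35) − 41·35) + (41·9 − (-32)·(-35))| = 6602, so the area is 3301.
The number of boundary lattice points is Σ gcd(|Δx|,|Δy|) = gcd(9,22) + gcd(30,15) + gcd(34,11) + gcd(18,70) + gcd(73,44) = 1+15+1+2+1 = 20.
Pick's theorem gives I = A − B/2 + 1 = 3301 − 20/2 + 1 = 3292, so the closed region contains I + B = 3292 + 20 = 3312 lattice points.

3312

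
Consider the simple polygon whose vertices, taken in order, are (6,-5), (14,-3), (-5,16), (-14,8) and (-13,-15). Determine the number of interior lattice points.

446

By the shoelace formula, twice the signed area is |[6·(-3) − 14·(-5)] + [14·16 − (-5)·(-3)] + [(-5)·8 − (-14)·16] + [(-14)·(-15) − (-13)·8] + [(-13)·(-5) − 6·(-15)]| = 914, so the area is 457.
Along each edge there are gcd(|Δx|,|Δy|)+1 lattice points, so counting each shared vertex once the boundary has gcd(8,2) + gcd(19,19) + gcd(9,8) + gcd(1,23) + gcd(19,10) = 2+19+1+1+1 = 24.
By Pick's theorem A = I + B/2 − 1, so I = 457 − 24/2 + 1 = 446.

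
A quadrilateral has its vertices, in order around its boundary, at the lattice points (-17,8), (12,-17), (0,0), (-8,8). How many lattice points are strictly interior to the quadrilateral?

124

Using the shoelace formula, 2A = |[(-17)·(-17) − 12·8] + [12·0 − 0·(-17)] + [0·8 − (-8)·0] + [(-8)·8 − (-17)·8]| = 265, so the area is 132.5.
Summing gcd(|Δx|,|Δy|) over the edges gives the boundary count: gcd(29,25) + gcd(12,17) + gcd(8,8) + gcd(9,0) = 1+1+8+9 = 19.
Pick's theorem gives I = A − B/2 + 1 = 132.5 − 19/2 + 1 = 124.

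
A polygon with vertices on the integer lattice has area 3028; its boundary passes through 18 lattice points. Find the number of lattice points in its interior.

From Pick's theorem, I = A − B/2 + 1 = 3028 − 18/2 + 1 = 3020.

3020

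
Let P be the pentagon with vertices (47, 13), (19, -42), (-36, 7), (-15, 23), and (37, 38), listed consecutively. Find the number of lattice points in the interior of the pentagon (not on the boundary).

3521

The shoelace formula gives twice the area as |[47·(-42) − 19·13] + [19·7 − (-36)·(-42)] + [(-36)·23 − (-15)·7] + [(-15)·38 − 37·23] + [37·13 − 47·38]| = 7049, so the area is 3524.5.
Along each edge there are gcd(|Δx|,|Δy|)+1 lattice points, so counting each shared vertex once the boundary has gcd(28,55) + gcd(55,49) + gcd(21,16) + gcd(52,15) + gcd(10,25) = 1+1+1+1+5 = 9.
By Pick's theorem A = I + B/2 − 1, so I = 3524.5 − 9/2 + 1 = 3521.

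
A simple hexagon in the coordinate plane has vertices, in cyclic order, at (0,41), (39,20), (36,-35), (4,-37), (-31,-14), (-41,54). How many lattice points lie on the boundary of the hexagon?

10

Summing gcd(|Δx|,|Δy|) over the edges gives the boundary count: gcd(39,21) + gcd(3,55) + gcd(32,2) + gcd(35,23) + gcd(10,68) + gcd(41,13) = 3+1+2+1+2+1 = 10.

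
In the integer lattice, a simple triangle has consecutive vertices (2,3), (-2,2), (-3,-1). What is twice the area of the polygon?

By the shoelace formula, twice the signed area is |(2·2 − (-2)·3) + ((-2)·(-1) − (-3)·2) + ((-3)·3 − 2·(-1))| = 11, so the area is 11/2.

11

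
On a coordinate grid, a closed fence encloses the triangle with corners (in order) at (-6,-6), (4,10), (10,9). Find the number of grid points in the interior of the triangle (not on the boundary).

52

Using the shoelace formula, 2A = |[(-6)·10 − 4·(-6)] + [4·9 − 10·10] + [10·(-6) − (-6)·9]| = 106, so the area is 53.
Along each edge there are gcd(|Δx|,|Δy|)+1 lattice points, so counting each shared vertex once the boundary has gcd(10,16) + gcd(6,1) + gcd(16,15) = 2+1+1 = 4.
By Pick's theorem A = I + B/2 − 1, so I = 53 − 4/2 + 1 = 52.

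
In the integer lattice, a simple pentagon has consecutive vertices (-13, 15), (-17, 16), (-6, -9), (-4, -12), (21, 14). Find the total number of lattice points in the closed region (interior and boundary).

516

By the shoelace formula, twice the signed area is |[(-13)·16 − (-17)·15] + [(-17)·(-9) − (-6)·16] + [(-6)·(-12) − (-4)·(-9)] + [(-4)·14 − 21·(-12)] + [21·15 − (-13)·14]| = 1025, so the area is 1025/2.
Summing gcd(|Δx|,|Δy|) over the edges gives the boundary count: gcd(4,1) + gcd(11,25) + gcd(2,3) + gcd(25,26) + gcd(34,1) = 1+1+1+1+1 = 5.
Pick's theorem gives I = A − B/2 + 1 = 1025/2 − 5/2 + 1 = 511, so the closed region contains I + B = 511 + 5 = 516 lattice points.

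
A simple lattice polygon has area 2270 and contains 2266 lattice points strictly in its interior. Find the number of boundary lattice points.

10

Pick's theorem gives A = I + B/2 − 1, so B = 2(A − I + 1) = 2(2270 − 2266 + 1) = 10.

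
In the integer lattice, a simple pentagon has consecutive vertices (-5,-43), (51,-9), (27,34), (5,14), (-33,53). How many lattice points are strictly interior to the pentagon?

Using the shoelace formula, 2A = |[(-5)·(-9) − 51·(-43)] + [51·34 − 27·(-9)] + [27·14 − 5·34] + [5·53 − (-33)·14] + [(-33)·(-43) − (-5)·53]| = 6834, so the area is 3417.
Along each edge there are gcd(|Δx|,|Δy|)+1 lattice points, so counting each shared vertex once the boundary has gcd(56,34) + gcd(24,43) + gcd(22,20) + gcd(38,39) + gcd(28,96) = 2+1+2+1+4 = 10.
Pick's theorem gives I = A − B/2 + 1 = 3417 − 10/2 + 1 = 3413.

3413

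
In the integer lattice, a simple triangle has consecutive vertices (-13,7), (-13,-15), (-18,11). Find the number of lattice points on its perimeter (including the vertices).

24

Along each edge there are gcd(|Δx|,|Δy|)+1 lattice points, so counting each shared vertex once the boundary has gcd(0,22) + gcd(5,26) + gcd(5,4) = 22+1+1 = 24.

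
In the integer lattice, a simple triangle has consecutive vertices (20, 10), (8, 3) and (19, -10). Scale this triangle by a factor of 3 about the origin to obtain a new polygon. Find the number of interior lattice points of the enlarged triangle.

1045

By the shoelace formula, twice the signed area is |[20·3 − 8·10] + [8·(-10) − 19·3] + [19·10 − 20·(-10)]| = 233, so the area is 116.5.
Summing gcd(|Δx|,|Δy|) over the edges gives the boundary count: gcd(12,7) + gcd(11,13) + gcd(1,20) = 1+1+1 = 3.
Scaling by 3 multiplies the area by 3² = 9 (so the new area is 1048.5) and multiplies the boundary lattice-point count by 3, giving 9.
By Pick's theorem, the interior count of the dilated polygon is 1048.5 − 9/2 + 1 = 1045.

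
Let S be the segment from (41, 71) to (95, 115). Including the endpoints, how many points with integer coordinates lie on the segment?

3

The number of lattice points on a segment between lattice points is gcd(|Δx|,|Δy|) + 1 = gcd(54,44) + 1 = 2 + 1 = 3.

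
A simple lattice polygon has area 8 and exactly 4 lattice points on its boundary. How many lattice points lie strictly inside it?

Pick's theorem A = I + B/2 − 1 rearranges to I = A − B/2 + 1 = 8 − 4/2 + 1 = 7.

7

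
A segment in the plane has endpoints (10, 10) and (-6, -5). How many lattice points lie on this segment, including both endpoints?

The number of lattice points on a segment between lattice points is gcd(|Δx|,|Δy|) + 1 = gcd(16,15) + 1 = 1 + 1 = 2.

2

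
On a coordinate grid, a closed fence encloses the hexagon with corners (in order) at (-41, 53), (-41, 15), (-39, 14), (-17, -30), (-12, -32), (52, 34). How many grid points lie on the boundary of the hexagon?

Summing gcd(|Δx|,|Δy|) over the edges gives the boundary count: gcd(0,38) + gcd(2,1) + gcd(22,44) + gcd(5,2) + gcd(64,66) + gcd(93,19) = 38+1+22+1+2+1 = 65.

65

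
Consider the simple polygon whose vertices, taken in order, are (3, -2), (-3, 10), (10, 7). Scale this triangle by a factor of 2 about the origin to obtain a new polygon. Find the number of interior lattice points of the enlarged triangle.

269

The shoelace formula gives twice the area as |[3·10 − (-3)·(-2)] + [(-3)·7 − 10·10] + [10·(-2) − 3·7]| = 138, so the area is 69.
The number of boundary lattice points is Σ gcd(|Δx|,|Δy|) = gcd(6,12) + gcd(13,3) + gcd(7,9) = 6+1+1 = 8.
Scaling by 2 multiplies the area by 2² = 4 (so the new area is 276) and multiplies the boundary lattice-point count by 2, giving 16.
By Pick's theorem, the interior count of the dilated polygon is 276 − 16/2 + 1 = 269.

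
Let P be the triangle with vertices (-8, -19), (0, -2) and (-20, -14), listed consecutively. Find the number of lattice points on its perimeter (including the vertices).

The number of boundary lattice points is Σ gcd(|Δx|,|Δy|) = gcd(8,17) + gcd(20,12) + gcd(12,5) = 1+4+1 = 6.

6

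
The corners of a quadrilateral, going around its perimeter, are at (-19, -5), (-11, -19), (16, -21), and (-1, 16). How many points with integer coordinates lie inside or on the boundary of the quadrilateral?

697

The shoelace formula gives twice the area as |((-19)·(-19) − (-11)·(-5)) + ((-11)·(-21) − 16·(-19)) + (16·16 − (-1)·(-21)) + ((-1)·(-5) − (-19)·16)| = 1385, so the area is 692.5.
The number of boundary lattice points is Σ gcd(|Δx|,|Δy|) = gcd(8,14) + gcd(27,2) + gcd(17,37) + gcd(18,21) = 2+1+1+3 = 7.
Pick's theorem gives I = A − B/2 + 1 = 692.5 − 7/2 + 1 = 690, so the closed region contains I + B = 690 + 7 = 697 lattice points.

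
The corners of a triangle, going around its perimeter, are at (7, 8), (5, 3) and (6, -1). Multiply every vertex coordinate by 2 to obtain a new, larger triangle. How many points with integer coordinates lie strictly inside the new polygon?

Using the shoelace formula, 2A = |(7·3 − 5·8) + (5·(-1) − 6·3) + (6·8 − 7·(-1))| = 13, so the area is 13/2.
The number of boundary lattice points is Σ gcd(|Δx|,|Δy|) = gcd(2,5) + gcd(1,4) + gcd(1,9) = 1+1+1 = 3.
Scaling by 2 multiplies the area by 2² = 4 (so the new area is 26) and multiplies the boundary lattice-point count by 2, giving 6.
By Pick's theorem, the interior count of the dilated polygon is 26 − 6/2 + 1 = 24.

24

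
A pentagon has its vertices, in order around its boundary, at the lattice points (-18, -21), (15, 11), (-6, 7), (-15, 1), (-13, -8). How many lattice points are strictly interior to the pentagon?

By the shoelace formula, twice the signed area is |((-18)·11 − 15·(-21)) + (15·7 − (-6)·11) + ((-6)·1 − (-15)·7) + ((-15)·(-8) − (-13)·1) + ((-13)·(-21) − (-18)·(-8))| = 649, so the area is 649/2.
Along each edge there are gcd(|Δx|,|Δy|)+1 lattice points, so counting each shared vertex once the boundary has gcd(33,32) + gcd(21,4) + gcd(9,6) + gcd(2,9) + gcd(5,13) = 1+1+3+1+1 = 7.
By Pick's theorem A = I + B/2 − 1, so I = 649/2 − 7/2 + 1 = 322.

322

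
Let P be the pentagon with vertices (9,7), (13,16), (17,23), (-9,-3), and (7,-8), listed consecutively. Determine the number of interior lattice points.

The shoelace formula gives twice the area as |(9·16 − 13·7) + (13·23 − 17·16) + (17·(-3) − (-9)·23) + ((-9)·(-8) − 7·(-3)) + (7·7 − 9·(-8))| = 450, so the area is 225.
The number of boundary lattice points is Σ gcd(|Δx|,|Δy|) = gcd(4,9) + gcd(4,7) + gcd(26,26) + gcd(16,5) + gcd(2,15) = 1+1+26+1+1 = 30.
By Pick's theorem A = I + B/2 − 1, so I = 225 − 30/2 + 1 = 211.

211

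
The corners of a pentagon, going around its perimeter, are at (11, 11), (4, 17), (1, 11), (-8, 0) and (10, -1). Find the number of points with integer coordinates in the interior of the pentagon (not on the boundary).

191

Using the shoelace formula, 2A = |(11·17 − 4·11) + (4·11 − 1·17) + (1·0 − (-8)·11) + ((-8)·(-1) − 10·0) + (10·11 − 11·(-1))| = 387, so the area is 387/2.
Summing gcd(|Δx|,|Δy|) over the edges gives the boundary count: gcd(7,6) + gcd(3,6) + gcd(9,11) + gcd(18,1) + gcd(1,12) = 1+3+1+1+1 = 7.
By Pick's theorem A = I + B/2 − 1, so I = 387/2 − 7/2 + 1 = 191.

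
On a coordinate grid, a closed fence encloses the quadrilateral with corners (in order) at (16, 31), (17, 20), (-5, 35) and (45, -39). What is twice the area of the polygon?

1127

Using the shoelace formula, 2A = |(16·20 − 17·31) + (17·35 − (-5)·20) + ((-5)·(-39) − 45·35) + (45·31 − 16·(-39))| = 1127, so the area is 563.5.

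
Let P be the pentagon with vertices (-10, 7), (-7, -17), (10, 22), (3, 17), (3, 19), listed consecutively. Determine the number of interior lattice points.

Using the shoelace formula, 2A = |[(-10)·(-17) − (-7)·7] + [(-7)·22 − 10·(-17)] + [10·17 − 3·22] + [3·19 − 3·17] + [3·7 − (-10)·19]| = 556, so the area is 278.
Summing gcd(|Δx|,|Δy|) over the edges gives the boundary count: gcd(3,24) + gcd(17,39) + gcd(7,5) + gcd(0,2) + gcd(13,12) = 3+1+1+2+1 = 8.
Pick's theorem gives I = A − B/2 + 1 = 278 − 8/2 + 1 = 275.

275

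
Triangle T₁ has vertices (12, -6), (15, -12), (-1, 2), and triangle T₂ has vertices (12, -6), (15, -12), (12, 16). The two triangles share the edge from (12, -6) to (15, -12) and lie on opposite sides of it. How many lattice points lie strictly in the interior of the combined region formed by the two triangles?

48

The union is the simple quadrilateral with vertices (12, -6), (-1, 2), (15, -12), (12, 16) in order.
Using the shoelace formula, 2A = |(12·2 − (-1)·(-6)) + ((-1)·(-12) − 15·2) + (15·16 − 12·(-12)) + (12·(-6) − 12·16)| = 120, so the area is 60.
Summing gcd(|Δx|,|Δy|) over the edges gives the boundary count: gcd(13,8) + gcd(16,14) + gcd(3,28) + gcd(0,22) = 1+2+1+22 = 26.
By Pick's theorem I = A − B/2 + 1 = 60 − 26/2 + 1 = 48.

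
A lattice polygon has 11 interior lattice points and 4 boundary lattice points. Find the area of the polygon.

By Pick's theorem, A = I + B/2 − 1 = 11 + 4/2 − 1 = 12.

12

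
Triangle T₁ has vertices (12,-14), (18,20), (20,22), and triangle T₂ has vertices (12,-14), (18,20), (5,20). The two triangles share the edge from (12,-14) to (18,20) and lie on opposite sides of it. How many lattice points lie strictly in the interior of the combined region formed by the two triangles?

240

The union is the simple quadrilateral with vertices (12,-14), (20,22), (18,20), (5,20) in order.
The shoelace formula gives twice the area as |[12·22 − 20·(-14)] + [20·20 − 18·22] + [18·20 − 5·20] + [5·(-14) − 12·20]| = 498, so the area is 249.
Along each edge there are gcd(|Δx|,|Δy|)+1 lattice points, so counting each shared vertex once the boundary has gcd(8,36) + gcd(2,2) + gcd(13,0) + gcd(7,34) = 4+2+13+1 = 20.
By Pick's theorem I = A − B/2 + 1 = 249 − 20/2 + 1 = 240.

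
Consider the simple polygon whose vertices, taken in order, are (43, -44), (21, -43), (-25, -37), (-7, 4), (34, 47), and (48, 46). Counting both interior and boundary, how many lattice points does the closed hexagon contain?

4198

By the shoelace formula, twice the signed area is |(43·(-43) − 21·(-44)) + (21·(-37) − (-25)·(-43)) + ((-25)·4 − (-7)·(-37)) + ((-7)·47 − 34·4) + (34·46 − 48·47) + (48·(-44) − 43·46)| = 8383, so the area is 8383/2.
Summing gcd(|Δx|,|Δy|) over the edges gives the boundary count: gcd(22,1) + gcd(46,6) + gcd(18,41) + gcd(41,43) + gcd(14,1) + gcd(5,90) = 1+2+1+1+1+5 = 11.
Pick's theorem gives I = A − B/2 + 1 = 8383/2 − 11/2 + 1 = 4187, so the closed region contains I + B = 4187 + 11 = 4198 lattice points.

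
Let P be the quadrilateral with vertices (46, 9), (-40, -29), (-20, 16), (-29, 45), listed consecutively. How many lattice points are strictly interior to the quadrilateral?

The shoelace formula gives twice the area as |(46·(-29) − (-40)·9) + ((-40)·16 − (-20)·(-29)) + ((-20)·45 − (-29)·16) + ((-29)·9 − 46·45)| = 4961, so the area is 4961/2.
Summing gcd(|Δx|,|Δy|) over the edges gives the boundary count: gcd(86,38) + gcd(20,45) + gcd(9,29) + gcd(75,36) = 2+5+1+3 = 11.
Pick's theorem gives I = A − B/2 + 1 = 4961/2 − 11/2 + 1 = 2476.

2476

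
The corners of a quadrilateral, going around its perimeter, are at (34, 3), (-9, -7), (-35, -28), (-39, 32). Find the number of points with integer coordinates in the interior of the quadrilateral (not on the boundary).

1808

By the shoelace formula, twice the signed area is |[34·(-7) − (-9)·3] + [(-9)·(-28) − (-35)·(-7)] + [(-35)·32 − (-39)·(-28)] + [(-39)·3 − 34·32]| = 3621, so the area is 1810.5.
The number of boundary lattice points is Σ gcd(|Δx|,|Δy|) = gcd(43,10) + gcd(26,21) + gcd(4,60) + gcd(73,29) = 1+1+4+1 = 7.
By Pick's theorem A = I + B/2 − 1, so I = 1810.5 − 7/2 + 1 = 1808.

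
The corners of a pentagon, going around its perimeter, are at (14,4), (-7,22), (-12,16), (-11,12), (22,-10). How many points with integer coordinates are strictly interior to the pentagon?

289

By the shoelace formula, twice the signed area is |(14·22 − (-7)·4) + ((-7)·16 − (-12)·22) + ((-12)·12 − (-11)·16) + ((-11)·(-10) − 22·12) + (22·4 − 14·(-10))| = 594, so the area is 297.
Along each edge there are gcd(|Δx|,|Δy|)+1 lattice points, so counting each shared vertex once the boundary has gcd(21,18) + gcd(5,6) + gcd(1,4) + gcd(33,22) + gcd(8,14) = 3+1+1+11+2 = 18.
Pick's theorem gives I = A − B/2 + 1 = 297 − 18/2 + 1 = 289.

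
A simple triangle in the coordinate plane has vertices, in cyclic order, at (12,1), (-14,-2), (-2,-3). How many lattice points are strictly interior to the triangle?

The shoelace formula gives twice the area as |[12·(-2) − (-14)·1] + [(-14)·(-3) − (-2)·(-2)] + [(-2)·1 − 12·(-3)]| = 62, so the area is 31.
Along each edge there are gcd(|Δx|,|Δy|)+1 lattice points, so counting each shared vertex once the boundary has gcd(26,3) + gcd(12,1) + gcd(14,4) = 1+1+2 = 4.
Pick's theorem gives I = A − B/2 + 1 = 31 − 4/2 + 1 = 30.

30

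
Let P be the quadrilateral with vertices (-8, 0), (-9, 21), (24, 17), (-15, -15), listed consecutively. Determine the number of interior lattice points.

Using the shoelace formula, 2A = |((-8)·21 − (-9)·0) + ((-9)·17 − 24·21) + (24·(-15) − (-15)·17) + ((-15)·0 − (-8)·(-15))| = 1050, so the area is 525.
The number of boundary lattice points is Σ gcd(|Δx|,|Δy|) = gcd(1,21) + gcd(33,4) + gcd(39,32) + gcd(7,15) = 1+1+1+1 = 4.
By Pick's theorem A = I + B/2 − 1, so I = 525 − 4/2 + 1 = 524.

524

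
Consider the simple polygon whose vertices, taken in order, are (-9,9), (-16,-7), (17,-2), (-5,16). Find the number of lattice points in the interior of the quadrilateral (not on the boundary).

358

Using the shoelace formula, 2A = |((-9)·(-7) − (-16)·9) + ((-16)·(-2) − 17·(-7)) + (17·16 − (-5)·(-2)) + ((-5)·9 − (-9)·16)| = 719, so the area is 359.5.
Summing gcd(|Δx|,|Δy|) over the edges gives the boundary count: gcd(7,16) + gcd(33,5) + gcd(22,18) + gcd(4,7) = 1+1+2+1 = 5.
Pick's theorem gives I = A − B/2 + 1 = 359.5 − 5/2 + 1 = 358.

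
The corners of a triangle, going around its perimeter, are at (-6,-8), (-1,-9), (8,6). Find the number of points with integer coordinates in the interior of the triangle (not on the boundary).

By the shoelace formula, twice the signed area is |((-6)·(-9) − (-1)·(-8)) + ((-1)·6 − 8·(-9)) + (8·(-8) − (-6)·6)| = 84, so the area is 42.
The number of boundary lattice points is Σ gcd(|Δx|,|Δy|) = gcd(5,1) + gcd(9,15) + gcd(14,14) = 1+3+14 = 18.
By Pick's theorem A = I + B/2 − 1, so I = 42 − 18/2 + 1 = 34.

34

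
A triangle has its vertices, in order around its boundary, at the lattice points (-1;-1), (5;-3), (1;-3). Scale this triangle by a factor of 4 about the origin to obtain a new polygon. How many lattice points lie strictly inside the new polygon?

49

The shoelace formula gives twice the area as |((-1)·(-3) − 5·(-1)) + (5·(-3) − 1·(-3)) + (1·(-1) − (-1)·(-3))| = 8, so the area is 4.
Along each edge there are gcd(|Δx|,|Δy|)+1 lattice points, so counting each shared vertex once the boundary has gcd(6,2) + gcd(4,0) + gcd(2,2) = 2+4+2 = 8.
Scaling by 4 multiplies the area by 4² = 16 (so the new area is 64) and multiplies the boundary lattice-point count by 4, giving 32.
By Pick's theorem, the interior count of the dilated polygon is 64 − 32/2 + 1 = 49.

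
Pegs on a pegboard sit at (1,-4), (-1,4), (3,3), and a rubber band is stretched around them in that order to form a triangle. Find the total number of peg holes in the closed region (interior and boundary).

The shoelace formula gives twice the area as |(1·4 − (-1)·(-4)) + ((-1)·3 − 3·4) + (3·(-4) − 1·3)| = 30, so the area is 15.
Summing gcd(|Δx|,|Δy|) over the edges gives the boundary count: gcd(2,8) + gcd(4,1) + gcd(2,7) = 2+1+1 = 4.
Pick's theorem gives I = A − B/2 + 1 = 15 − 4/2 + 1 = 14, so the closed region contains I + B = 14 + 4 = 18 lattice points.

18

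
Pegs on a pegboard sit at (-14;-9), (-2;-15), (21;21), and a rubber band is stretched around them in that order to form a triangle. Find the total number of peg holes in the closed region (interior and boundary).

By the shoelace formula, twice the signed area is |((-14)·(-15) − (-2)·(-9)) + ((-2)·21 − 21·(-15)) + (21·(-9) − (-14)·21)| = 570, so the area is 285.
Summing gcd(|Δx|,|Δy|) over the edges gives the boundary count: gcd(12,6) + gcd(23,36) + gcd(35,30) = 6+1+5 = 12.
Pick's theorem gives I = A − B/2 + 1 = 285 − 12/2 + 1 = 280, so the closed region contains I + B = 280 + 12 = 292 lattice points.

292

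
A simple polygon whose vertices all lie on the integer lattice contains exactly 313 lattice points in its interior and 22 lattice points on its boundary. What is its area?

By Pick's theorem, A = I + B/2 − 1 = 313 + 22/2 − 1 = 323.

323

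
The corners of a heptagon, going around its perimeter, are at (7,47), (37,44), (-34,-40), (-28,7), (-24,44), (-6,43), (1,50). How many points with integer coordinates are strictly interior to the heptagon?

2618

Using the shoelace formula, 2A = |[7·44 − 37·47] + [37·(-40) − (-34)·44] + [(-34)·7 − (-28)·(-40)] + [(-28)·44 − (-24)·7] + [(-24)·43 − (-6)·44] + [(-6)·50 − 1·43] + [1·47 − 7·50]| = 5251, so the area is 2625.5.
The number of boundary lattice points is Σ gcd(|Δx|,|Δy|) = gcd(30,3) + gcd(71,84) + gcd(6,47) + gcd(4,37) + gcd(18,1) + gcd(7,7) + gcd(6,3) = 3+1+1+1+1+7+3 = 17.
Pick's theorem gives I = A − B/2 + 1 = 2625.5 − 17/2 + 1 = 2618.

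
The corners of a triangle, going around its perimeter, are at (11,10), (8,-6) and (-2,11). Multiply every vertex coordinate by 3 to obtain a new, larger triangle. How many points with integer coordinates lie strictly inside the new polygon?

946

Using the shoelace formula, 2A = |[11·(-6) − 8·10] + [8·11 − (-2)·(-6)] + [(-2)·10 − 11·11]| = 211, so the area is 105.5.
Summing gcd(|Δx|,|Δy|) over the edges gives the boundary count: gcd(3,16) + gcd(10,17) + gcd(13,1) = 1+1+1 = 3.
Scaling by 3 multiplies the area by 3² = 9 (so the new area is 1899/2) and multiplies the boundary lattice-point count by 3, giving 9.
By Pick's theorem, the interior count of the dilated polygon is 1899/2 − 9/2 + 1 = 946.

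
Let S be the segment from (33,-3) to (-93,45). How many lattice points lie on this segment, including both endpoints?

7

The number of lattice points on a segment between lattice points is gcd(|Δx|,|Δy|) + 1 = gcd(126,48) + 1 = 6 + 1 = 7.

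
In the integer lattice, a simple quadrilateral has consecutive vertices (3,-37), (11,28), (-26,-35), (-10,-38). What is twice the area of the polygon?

1956

The shoelace formula gives twice the area as |[3·28 − 11·(-37)] + [11·(-35) − (-26)·28] + [(-26)·(-38) − (-10)·(-35)] + [(-10)·(-37) − 3·(-38)]| = 1956, so the area is 978.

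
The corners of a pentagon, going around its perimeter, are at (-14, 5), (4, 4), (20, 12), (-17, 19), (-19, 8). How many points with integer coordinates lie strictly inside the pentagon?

Using the shoelace formula, 2A = |((-14)·4 − 4·5) + (4·12 − 20·4) + (20·19 − (-17)·12) + ((-17)·8 − (-19)·19) + ((-19)·5 − (-14)·8)| = 718, so the area is 359.
Summing gcd(|Δx|,|Δy|) over the edges gives the boundary count: gcd(18,1) + gcd(16,8) + gcd(37,7) + gcd(2,11) + gcd(5,3) = 1+8+1+1+1 = 12.
By Pick's theorem A = I + B/2 − 1, so I = 359 − 12/2 + 1 = 354.

354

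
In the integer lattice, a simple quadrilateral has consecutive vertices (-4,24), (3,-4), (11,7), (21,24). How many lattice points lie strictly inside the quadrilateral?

347

The shoelace formula gives twice the area as |((-4)·(-4) − 3·24) + (3·7 − 11·(-4)) + (11·24 − 21·7) + (21·24 − (-4)·24)| = 726, so the area is 363.
Along each edge there are gcd(|Δx|,|Δy|)+1 lattice points, so counting each shared vertex once the boundary has gcd(7,28) + gcd(8,11) + gcd(10,17) + gcd(25,0) = 7+1+1+25 = 34.
By Pick's theorem A = I + B/2 − 1, so I = 363 − 34/2 + 1 = 347.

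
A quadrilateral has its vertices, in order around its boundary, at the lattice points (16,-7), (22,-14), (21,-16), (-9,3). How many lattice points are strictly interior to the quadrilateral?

By the shoelace formula, twice the signed area is |(16·(-14) − 22·(-7)) + (22·(-16) − 21·(-14)) + (21·3 − (-9)·(-16)) + ((-9)·(-7) − 16·3)| = 194, so the area is 97.
The number of boundary lattice points is Σ gcd(|Δx|,|Δy|) = gcd(6,7) + gcd(1,2) + gcd(30,19) + gcd(25,10) = 1+1+1+5 = 8.
By Pick's theorem A = I + B/2 − 1, so I = 97 − 8/2 + 1 = 94.

94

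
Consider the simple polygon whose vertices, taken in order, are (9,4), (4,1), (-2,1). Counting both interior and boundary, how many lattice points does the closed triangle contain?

14

Using the shoelace formula, 2A = |[9·1 − 4·4] + [4·1 − (-2)·1] + [(-2)·4 − 9·1]| = 18, so the area is 9.
The number of boundary lattice points is Σ gcd(|Δx|,|Δy|) = gcd(5,3) + gcd(6,0) + gcd(11,3) = 1+6+1 = 8.
Pick's theorem gives I = A − B/2 + 1 = 9 − 8/2 + 1 = 6, so the closed region contains I + B = 6 + 8 = 14 lattice points.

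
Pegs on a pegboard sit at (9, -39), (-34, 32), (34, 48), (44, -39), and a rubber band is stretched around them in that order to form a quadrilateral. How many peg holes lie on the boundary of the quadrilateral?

Along each edge there are gcd(|Δx|,|Δy|)+1 lattice points, so counting each shared vertex once the boundary has gcd(43,71) + gcd(68,16) + gcd(10,87) + gcd(35,0) = 1+4+1+35 = 41.

41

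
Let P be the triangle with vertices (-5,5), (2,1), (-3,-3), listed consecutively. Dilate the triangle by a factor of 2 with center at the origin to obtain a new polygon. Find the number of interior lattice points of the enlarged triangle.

By the shoelace formula, twice the signed area is |((-5)·1 − 2·5) + (2·(-3) − (-3)·1) + ((-3)·5 − (-5)·(-3))| = 48, so the area is 24.
Along each edge there are gcd(|Δx|,|Δy|)+1 lattice points, so counting each shared vertex once the boundary has gcd(7,4) + gcd(5,4) + gcd(2,8) = 1+1+2 = 4.
Scaling by 2 multiplies the area by 2² = 4 (so the new area is 96) and multiplies the boundary lattice-point count by 2, giving 8.
By Pick's theorem, the interior count of the dilated polygon is 96 − 8/2 + 1 = 93.

93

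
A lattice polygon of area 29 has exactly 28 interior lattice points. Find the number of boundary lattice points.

4

Pick's theorem gives A = I + B/2 − 1, so B = 2(A − I + 1) = 2(29 − 28 + 1) = 4.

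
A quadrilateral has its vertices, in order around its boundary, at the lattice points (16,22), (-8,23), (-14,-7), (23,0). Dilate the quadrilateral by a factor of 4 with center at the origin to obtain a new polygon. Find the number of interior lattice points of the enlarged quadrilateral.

12695

The shoelace formula gives twice the area as |(16·23 − (-8)·22) + ((-8)·(-7) − (-14)·23) + ((-14)·0 − 23·(-7)) + (23·22 − 16·0)| = 1589, so the area is 794.5.
The number of boundary lattice points is Σ gcd(|Δx|,|Δy|) = gcd(24,1) + gcd(6,30) + gcd(37,7) + gcd(7,22) = 1+6+1+1 = 9.
Scaling by 4 multiplies the area by 4² = 16 (so the new area is 12712) and multiplies the boundary lattice-point count by 4, giving 36.
By Pick's theorem, the interior count of the dilated polygon is 12712 − 36/2 + 1 = 12695.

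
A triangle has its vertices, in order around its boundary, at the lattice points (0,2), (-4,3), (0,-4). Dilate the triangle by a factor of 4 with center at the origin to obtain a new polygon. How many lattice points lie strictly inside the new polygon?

177

By the shoelace formula, twice the signed area is |[0·3 − (-4)·2] + [(-4)·(-4) − 0·3] + [0·2 − 0·(-4)]| = 24, so the area is 12.
Summing gcd(|Δx|,|Δy|) over the edges gives the boundary count: gcd(4,1) + gcd(4,7) + gcd(0,6) = 1+1+6 = 8.
Scaling by 4 multiplies the area by 4² = 16 (so the new area is 192) and multiplies the boundary lattice-point count by 4, giving 32.
By Pick's theorem, the interior count of the dilated polygon is 192 − 32/2 + 1 = 177.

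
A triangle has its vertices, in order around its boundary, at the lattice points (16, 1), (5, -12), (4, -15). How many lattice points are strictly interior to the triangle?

By the shoelace formula, twice the signed area is |[16·(-12) − 5·1] + [5·(-15) − 4·(-12)] + [4·1 − 16·(-15)]| = 20, so the area is 10.
Along each edge there are gcd(|Δx|,|Δy|)+1 lattice points, so counting each shared vertex once the boundary has gcd(11,13) + gcd(1,3) + gcd(12,16) = 1+1+4 = 6.
By Pick's theorem A = I + B/2 − 1, so I = 10 − 6/2 + 1 = 8.

8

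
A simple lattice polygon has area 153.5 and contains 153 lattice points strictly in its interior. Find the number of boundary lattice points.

3

Pick's theorem gives A = I + B/2 − 1, so B = 2(A − I + 1) = 2(153.5 − 153 + 1) = 3.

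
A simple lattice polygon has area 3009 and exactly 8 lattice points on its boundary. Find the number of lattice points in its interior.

From Pick's theorem, I = A − B/2 + 1 = 3009 − 8/2 + 1 = 3006.

3006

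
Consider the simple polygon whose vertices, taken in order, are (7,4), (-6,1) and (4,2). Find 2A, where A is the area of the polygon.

17

Using the shoelace formula, 2A = |[7·1 − (-6)·4] + [(-6)·2 − 4·1] + [4·4 − 7·2]| = 17, so the area is 8.5.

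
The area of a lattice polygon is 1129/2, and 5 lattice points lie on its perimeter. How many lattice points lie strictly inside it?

From Pick's theorem, I = A − B/2 + 1 = 1129/2 − 5/2 + 1 = 563.

563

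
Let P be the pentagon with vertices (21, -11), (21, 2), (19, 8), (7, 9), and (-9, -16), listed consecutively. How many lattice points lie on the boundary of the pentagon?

The number of boundary lattice points is Σ gcd(|Δx|,|Δy|) = gcd(0,13) + gcd(2,6) + gcd(12,1) + gcd(16,25) + gcd(30,5) = 13+2+1+1+5 = 22.

22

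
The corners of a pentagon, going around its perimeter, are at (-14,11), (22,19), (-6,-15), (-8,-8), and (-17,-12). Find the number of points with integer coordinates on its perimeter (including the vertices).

9

Along each edge there are gcd(|Δx|,|Δy|)+1 lattice points, so counting each shared vertex once the boundary has gcd(36,8) + gcd(28,34) + gcd(2,7) + gcd(9,4) + gcd(3,23) = 4+2+1+1+1 = 9.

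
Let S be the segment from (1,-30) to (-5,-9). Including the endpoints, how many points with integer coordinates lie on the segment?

The number of lattice points on a segment between lattice points is gcd(|Δx|,|Δy|) + 1 = gcd(6,21) + 1 = 3 + 1 = 4.

4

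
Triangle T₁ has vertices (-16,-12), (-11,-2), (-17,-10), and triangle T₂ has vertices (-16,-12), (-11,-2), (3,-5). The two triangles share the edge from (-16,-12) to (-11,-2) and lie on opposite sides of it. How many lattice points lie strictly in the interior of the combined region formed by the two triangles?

The union is the simple quadrilateral with vertices (-16,-12), (-17,-10), (-11,-2), (3,-5) in order.
By the shoelace formula, twice the signed area is |[(-16)·(-10) − (-17)·(-12)] + [(-17)·(-2) − (-11)·(-10)] + [(-11)·(-5) − 3·(-2)] + [3·(-12) − (-16)·(-5)]| = 175, so the area is 87.5.
The number of boundary lattice points is Σ gcd(|Δx|,|Δy|) = gcd(1,2) + gcd(6,8) + gcd(14,3) + gcd(19,7) = 1+2+1+1 = 5.
By Pick's theorem I = A − B/2 + 1 = 87.5 − 5/2 + 1 = 86.

86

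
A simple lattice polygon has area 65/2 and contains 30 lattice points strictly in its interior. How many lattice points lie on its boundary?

7

Pick's theorem gives A = I + B/2 − 1, so B = 2(A − I + 1) = 2(65/2 − 30 + 1) = 7.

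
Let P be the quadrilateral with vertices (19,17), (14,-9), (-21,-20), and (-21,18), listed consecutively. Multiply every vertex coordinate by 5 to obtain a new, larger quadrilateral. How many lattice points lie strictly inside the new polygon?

Using the shoelace formula, 2A = |(19·(-9) − 14·17) + (14·(-20) − (-21)·(-9)) + ((-21)·18 − (-21)·(-20)) + ((-21)·17 − 19·18)| = 2375, so the area is 2375/2.
Summing gcd(|Δx|,|Δy|) over the edges gives the boundary count: gcd(5,26) + gcd(35,11) + gcd(0,38) + gcd(40,1) = 1+1+38+1 = 41.
Scaling by 5 multiplies the area by 5² = 25 (so the new area is 29687.5) and multiplies the boundary lattice-point count by 5, giving 205.
By Pick's theorem, the interior count of the dilated polygon is 29687.5 − 205/2 + 1 = 29586.

29586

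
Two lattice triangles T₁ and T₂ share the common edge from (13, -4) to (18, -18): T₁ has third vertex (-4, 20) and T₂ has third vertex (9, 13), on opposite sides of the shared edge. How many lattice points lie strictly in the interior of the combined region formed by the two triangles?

The union is the simple quadrilateral with vertices (13, -4), (-4, 20), (18, -18), (9, 13) in order.
By the shoelace formula, twice the signed area is |[13·20 − (-4)·(-4)] + [(-4)·(-18) − 18·20] + [18·13 − 9·(-18)] + [9·(-4) − 13·13]| = 147, so the area is 73.5.
Along each edge there are gcd(|Δx|,|Δy|)+1 lattice points, so counting each shared vertex once the boundary has gcd(17,24) + gcd(22,38) + gcd(9,31) + gcd(4,17) = 1+2+1+1 = 5.
By Pick's theorem I = A − B/2 + 1 = 73.5 − 5/2 + 1 = 72.

72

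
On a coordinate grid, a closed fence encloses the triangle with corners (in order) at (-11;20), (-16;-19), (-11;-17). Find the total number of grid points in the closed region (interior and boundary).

113

Using the shoelace formula, 2A = |((-11)·(-19) − (-16)·20) + ((-16)·(-17) − (-11)·(-19)) + ((-11)·20 − (-11)·(-17))| = 185, so the area is 92.5.
The number of boundary lattice points is Σ gcd(|Δx|,|Δy|) = gcd(5,39) + gcd(5,2) + gcd(0,37) = 1+1+37 = 39.
Pick's theorem gives I = A − B/2 + 1 = 92.5 − 39/2 + 1 = 74, so the closed region contains I + B = 74 + 39 = 113 lattice points.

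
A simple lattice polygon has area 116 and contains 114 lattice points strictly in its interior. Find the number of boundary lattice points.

Pick's theorem gives A = I + B/2 − 1, so B = 2(A − I + 1) = 2(116 − 114 + 1) = 6.

6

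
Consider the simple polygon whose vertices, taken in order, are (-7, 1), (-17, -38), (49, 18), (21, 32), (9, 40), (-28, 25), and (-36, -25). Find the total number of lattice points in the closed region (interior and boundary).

3171

The shoelace formula gives twice the area as |[(-7)·(-38) − (-17)·1] + [(-17)·18 − 49·(-38)] + [49·32 − 21·18] + [21·40 − 9·32] + [9·25 − (-28)·40] + [(-28)·(-25) − (-36)·25] + [(-36)·1 − (-7)·(-25)]| = 6315, so the area is 3157.5.
Along each edge there are gcd(|Δx|,|Δy|)+1 lattice points, so counting each shared vertex once the boundary has gcd(10,39) + gcd(66,56) + gcd(28,14) + gcd(12,8) + gcd(37,15) + gcd(8,50) + gcd(29,26) = 1+2+14+4+1+2+1 = 25.
Pick's theorem gives I = A − B/2 + 1 = 3157.5 − 25/2 + 1 = 3146, so the closed region contains I + B = 3146 + 25 = 3171 lattice points.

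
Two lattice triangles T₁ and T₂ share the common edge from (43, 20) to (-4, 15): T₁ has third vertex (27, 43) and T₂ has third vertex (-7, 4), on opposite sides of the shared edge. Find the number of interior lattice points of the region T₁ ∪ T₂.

830

The union is the simple quadrilateral with vertices (43, 20), (27, 43), (-4, 15), (-7, 4) in order.
By the shoelace formula, twice the signed area is |[43·43 − 27·20] + [27·15 − (-4)·43] + [(-4)·4 − (-7)·15] + [(-7)·20 − 43·4]| = 1663, so the area is 1663/2.
The number of boundary lattice points is Σ gcd(|Δx|,|Δy|) = gcd(16,23) + gcd(31,28) + gcd(3,11) + gcd(50,16) = 1+1+1+2 = 5.
By Pick's theorem I = A − B/2 + 1 = 1663/2 − 5/2 + 1 = 830.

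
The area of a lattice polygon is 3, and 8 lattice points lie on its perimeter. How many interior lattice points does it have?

0

Pick's theorem A = I + B/2 − 1 rearranges to I = A − B/2 + 1 = 3 − 8/2 + 1 = 0.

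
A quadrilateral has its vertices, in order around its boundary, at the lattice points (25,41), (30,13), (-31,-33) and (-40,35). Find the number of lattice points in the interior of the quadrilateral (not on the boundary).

The shoelace formula gives twice the area as |[25·13 − 30·41] + [30·(-33) − (-31)·13] + [(-31)·35 − (-40)·(-33)] + [(-40)·41 − 25·35]| = 6412, so the area is 3206.
Summing gcd(|Δx|,|Δy|) over the edges gives the boundary count: gcd(5,28) + gcd(61,46) + gcd(9,68) + gcd(65,6) = 1+1+1+1 = 4.
By Pick's theorem A = I + B/2 − 1, so I = 3206 − 4/2 + 1 = 3205.

3205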